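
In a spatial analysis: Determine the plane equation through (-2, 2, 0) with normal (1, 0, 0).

The plane through P with normal n = (a, b, c) satisfies n·(r - P) = 0,
i.e. ax + by + cz = a·x₀ + b·y₀ + c·z₀.
d = 1·(-2) + 0·2 + 0·0
  = -2 + 0 + 0
  = -2
Equation: x = -2

x = -2


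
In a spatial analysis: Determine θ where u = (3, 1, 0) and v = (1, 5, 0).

u·v = 3·1 + 1·5 + 0·0 = 3 + 5 + 0 = 8
|u| = √(3² + 1² + 0²) = √10 ≈ 3.162
|v| = √(1² + 5² + 0²) = √26 ≈ 5.099
cos θ = (u·v)/(|u||v|) = 8/(3.162·5.099) ≈ 0.4961
θ = arccos(0.4961) ≈ 60.26°

60.26°


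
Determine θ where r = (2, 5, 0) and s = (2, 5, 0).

r·s = 2·2 + 5·5 + 0·0 = 4 + 25 + 0 = 29
|r| = √(2² + 5² + 0²) = √29 ≈ 5.385
|s| = √(2² + 5² + 0²) = √29 ≈ 5.385
cos θ = (r·s)/(|r||s|) = 29/(5.385·5.385) ≈ 1
θ = arccos(1) ≈ 0°

0°


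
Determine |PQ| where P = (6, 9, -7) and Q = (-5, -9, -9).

d = √[(x₂-x₁)² + (y₂-y₁)² + (z₂-z₁)²]
  = √[(-11)² + (-18)² + (-2)²]
  = √[121 + 324 + 4]
  = √449
  ≈ 21.19

21.19


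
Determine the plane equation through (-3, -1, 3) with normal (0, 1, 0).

The plane through P with normal n = (a, b, c) satisfies n·(r - P) = 0,
i.e. ax + by + cz = a·x₀ + b·y₀ + c·z₀.
d = 0·(-3) + 1·(-1) + 0·3
  = 0 - 1 + 0
  = -1
Equation: y = -1

y = -1


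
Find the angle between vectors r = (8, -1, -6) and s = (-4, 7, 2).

r·s = 8·(-4) + (-1)·7 + (-6)·2 = -32 - 7 - 12 = -51
|r| = √(8² + (-1)² + (-6)²) = √101 ≈ 10.05
|s| = √((-4)² + 7² + 2²) = √69 ≈ 8.307
cos θ = (r·s)/(|r||s|) = -51/(10.05·8.307) ≈ -0.6109
θ = arccos(-0.6109) ≈ 127.7°

127.7°


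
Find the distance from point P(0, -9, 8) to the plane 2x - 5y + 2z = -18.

distance = |a·x₀ + b·y₀ + c·z₀ - d| / √(a² + b² + c²)
  = |2·0 + (-5)·(-9) + 2·8 - (-18)| / √(2² + (-5)² + 2²)
  = |0 + 45 + 16 + 18| / √(4 + 25 + 4)
  = |79| / √33
  = 79 / 5.745
  ≈ 13.75

13.75


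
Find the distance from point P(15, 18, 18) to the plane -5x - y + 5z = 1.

distance = |a·x₀ + b·y₀ + c·z₀ - d| / √(a² + b² + c²)
  = |(-5)·15 + (-1)·18 + 5·18 - 1| / √((-5)² + (-1)² + 5²)
  = |-75 - 18 + 90 - 1| / √(25 + 1 + 25)
  = |-4| / √51
  = 4 / 7.141
  ≈ 0.5601

0.5601


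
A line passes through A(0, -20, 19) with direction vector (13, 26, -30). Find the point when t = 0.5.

P(t) = A + t·d
  = (0 + 13·0.5, -20 + 26·0.5, 19 + (-30)·0.5)
  = (0 + 6.5, -20 + 13, 19 - 15)
  = (6.5, -7, 4)

(6.5, -7, 4)


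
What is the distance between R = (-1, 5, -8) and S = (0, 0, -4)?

d = √[(x₂-x₁)² + (y₂-y₁)² + (z₂-z₁)²]
  = √[1² + (-5)² + 4²]
  = √[1 + 25 + 16]
  = √42
  ≈ 6.481

6.481


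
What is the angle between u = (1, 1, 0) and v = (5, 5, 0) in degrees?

u·v = 1·5 + 1·5 + 0·0 = 5 + 5 + 0 = 10
|u| = √(1² + 1² + 0²) = √2 ≈ 1.414
|v| = √(5² + 5² + 0²) = √50 ≈ 7.071
cos θ = (u·v)/(|u||v|) = 10/(1.414·7.071) ≈ 1
θ = arccos(1) ≈ 0°

0°


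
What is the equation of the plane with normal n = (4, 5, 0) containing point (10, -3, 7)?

The plane through P with normal n = (a, b, c) satisfies n·(r - P) = 0,
i.e. ax + by + cz = a·x₀ + b·y₀ + c·z₀.
d = 4·10 + 5·(-3) + 0·7
  = 40 - 15 + 0
  = 25
Equation: 4x + 5y = 25

4x + 5y = 25


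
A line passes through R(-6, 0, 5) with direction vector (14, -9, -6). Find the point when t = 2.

P(t) = R + t·d
  = (-6 + 14·2, 0 + (-9)·2, 5 + (-6)·2)
  = (-6 + 28, 0 - 18, 5 - 12)
  = (22, -18, -7)

(22, -18, -7)


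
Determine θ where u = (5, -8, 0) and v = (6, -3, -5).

u·v = 5·6 + (-8)·(-3) + 0·(-5) = 30 + 24 + 0 = 54
|u| = √(5² + (-8)² + 0²) = √89 ≈ 9.434
|v| = √(6² + (-3)² + (-5)²) = √70 ≈ 8.367
cos θ = (u·v)/(|u||v|) = 54/(9.434·8.367) ≈ 0.6841
θ = arccos(0.6841) ≈ 46.83°

46.83°


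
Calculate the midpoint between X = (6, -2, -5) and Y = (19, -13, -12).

M = ((x₁+x₂)/2, (y₁+y₂)/2, (z₁+z₂)/2)
  = ((6 + 19)/2, (-2 - 13)/2, (-5 - 12)/2)
  = (25/2, -15/2, -17/2)
  = (12.5, -7.5, -8.5)

(12.5, -7.5, -8.5)


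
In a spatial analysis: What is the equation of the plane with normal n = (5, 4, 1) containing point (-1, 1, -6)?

The plane through P with normal n = (a, b, c) satisfies n·(r - P) = 0,
i.e. ax + by + cz = a·x₀ + b·y₀ + c·z₀.
d = 5·(-1) + 4·1 + 1·(-6)
  = -5 + 4 - 6
  = -7
Equation: 5x + 4y + z = -7

5x + 4y + z = -7


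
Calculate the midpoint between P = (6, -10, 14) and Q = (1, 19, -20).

M = ((x₁+x₂)/2, (y₁+y₂)/2, (z₁+z₂)/2)
  = ((6 + 1)/2, (-10 + 19)/2, (14 - 20)/2)
  = (7/2, 9/2, -6/2)
  = (3.5, 4.5, -3)

(3.5, 4.5, -3)


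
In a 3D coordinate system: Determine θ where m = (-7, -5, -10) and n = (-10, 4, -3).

m·n = (-7)·(-10) + (-5)·4 + (-10)·(-3) = 70 - 20 + 30 = 80
|m| = √((-7)² + (-5)² + (-10)²) = √174 ≈ 13.19
|n| = √((-10)² + 4² + (-3)²) = √125 ≈ 11.18
cos θ = (m·n)/(|m||n|) = 80/(13.19·11.18) ≈ 0.5425
θ = arccos(0.5425) ≈ 57.15°

57.15°


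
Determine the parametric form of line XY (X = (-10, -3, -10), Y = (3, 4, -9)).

Direction vector d = Y - X = (3 + 10, 4 + 3, -9 + 10) = (13, 7, 1)
Parametric form r = X + t·d:
x = -10 + 13t, y = -3 + 7t, z = -10 + t

x = -10 + 13t, y = -3 + 7t, z = -10 + t


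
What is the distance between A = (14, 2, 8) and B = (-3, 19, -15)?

d = √[(x₂-x₁)² + (y₂-y₁)² + (z₂-z₁)²]
  = √[(-17)² + 17² + (-23)²]
  = √[289 + 289 + 529]
  = √1107
  ≈ 33.27

33.27


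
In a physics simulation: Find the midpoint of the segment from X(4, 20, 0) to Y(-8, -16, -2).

M = ((x₁+x₂)/2, (y₁+y₂)/2, (z₁+z₂)/2)
  = ((4 - 8)/2, (20 - 16)/2, (0 - 2)/2)
  = (-4/2, 4/2, -2/2)
  = (-2, 2, -1)

(-2, 2, -1)


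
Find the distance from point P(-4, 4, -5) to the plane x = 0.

distance = |a·x₀ + b·y₀ + c·z₀ - d| / √(a² + b² + c²)
  = |1·(-4) + 0·4 + 0·(-5) - 0| / √(1² + 0² + 0²)
  = |-4 + 0 + 0 + 0| / √(1 + 0 + 0)
  = |-4| / √1
  = 4 / 1
  ≈ 4

4


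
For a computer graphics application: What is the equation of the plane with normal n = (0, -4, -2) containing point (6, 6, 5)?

The plane through P with normal n = (a, b, c) satisfies n·(r - P) = 0,
i.e. ax + by + cz = a·x₀ + b·y₀ + c·z₀.
d = 0·6 + (-4)·6 + (-2)·5
  = 0 - 24 - 10
  = -34
Equation: -4y - 2z = -34

-4y - 2z = -34


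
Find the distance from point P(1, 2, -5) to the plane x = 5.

distance = |a·x₀ + b·y₀ + c·z₀ - d| / √(a² + b² + c²)
  = |1·1 + 0·2 + 0·(-5) - 5| / √(1² + 0² + 0²)
  = |1 + 0 + 0 - 5| / √(1 + 0 + 0)
  = |-4| / √1
  = 4 / 1
  ≈ 4

4


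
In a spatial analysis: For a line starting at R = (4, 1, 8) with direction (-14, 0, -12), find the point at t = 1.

P(t) = R + t·d
  = (4 + (-14)·1, 1 + 0·1, 8 + (-12)·1)
  = (4 - 14, 1 + 0, 8 - 12)
  = (-10, 1, -4)

(-10, 1, -4)


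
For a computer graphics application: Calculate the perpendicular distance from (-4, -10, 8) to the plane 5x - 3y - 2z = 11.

distance = |a·x₀ + b·y₀ + c·z₀ - d| / √(a² + b² + c²)
  = |5·(-4) + (-3)·(-10) + (-2)·8 - 11| / √(5² + (-3)² + (-2)²)
  = |-20 + 30 - 16 - 11| / √(25 + 9 + 4)
  = |-17| / √38
  = 17 / 6.164
  ≈ 2.758

2.758


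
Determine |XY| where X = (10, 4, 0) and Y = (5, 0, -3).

d = √[(x₂-x₁)² + (y₂-y₁)² + (z₂-z₁)²]
  = √[(-5)² + (-4)² + (-3)²]
  = √[25 + 16 + 9]
  = √50
  ≈ 7.071

7.071


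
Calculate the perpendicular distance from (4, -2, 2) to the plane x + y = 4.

distance = |a·x₀ + b·y₀ + c·z₀ - d| / √(a² + b² + c²)
  = |1·4 + 1·(-2) + 0·2 - 4| / √(1² + 1² + 0²)
  = |4 - 2 + 0 - 4| / √(1 + 1 + 0)
  = |-2| / √2
  = 2 / 1.414
  ≈ 1.414

1.414


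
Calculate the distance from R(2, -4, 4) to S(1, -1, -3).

d = √[(x₂-x₁)² + (y₂-y₁)² + (z₂-z₁)²]
  = √[(-1)² + 3² + (-7)²]
  = √[1 + 9 + 49]
  = √59
  ≈ 7.681

7.681


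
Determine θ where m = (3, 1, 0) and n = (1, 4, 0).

m·n = 3·1 + 1·4 + 0·0 = 3 + 4 + 0 = 7
|m| = √(3² + 1² + 0²) = √10 ≈ 3.162
|n| = √(1² + 4² + 0²) = √17 ≈ 4.123
cos θ = (m·n)/(|m||n|) = 7/(3.162·4.123) ≈ 0.5369
θ = arccos(0.5369) ≈ 57.53°

57.53°


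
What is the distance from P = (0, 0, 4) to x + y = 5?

distance = |a·x₀ + b·y₀ + c·z₀ - d| / √(a² + b² + c²)
  = |1·0 + 1·0 + 0·4 - 5| / √(1² + 1² + 0²)
  = |0 + 0 + 0 - 5| / √(1 + 1 + 0)
  = |-5| / √2
  = 5 / 1.414
  ≈ 3.536

3.536


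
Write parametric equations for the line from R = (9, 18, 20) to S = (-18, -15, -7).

Direction vector d = S - R = (-18 - 9, -15 - 18, -7 - 20) = (-27, -33, -27)
Parametric form r = R + t·d:
x = 9 - 27t, y = 18 - 33t, z = 20 - 27t

x = 9 - 27t, y = 18 - 33t, z = 20 - 27t


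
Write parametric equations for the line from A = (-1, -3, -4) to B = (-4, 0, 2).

Direction vector d = B - A = (-4 + 1, 0 + 3, 2 + 4) = (-3, 3, 6)
Parametric form r = A + t·d:
x = -1 - 3t, y = -3 + 3t, z = -4 + 6t

x = -1 - 3t, y = -3 + 3t, z = -4 + 6t


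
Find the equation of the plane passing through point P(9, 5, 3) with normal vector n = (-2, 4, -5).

The plane through P with normal n = (a, b, c) satisfies n·(r - P) = 0,
i.e. ax + by + cz = a·x₀ + b·y₀ + c·z₀.
d = (-2)·9 + 4·5 + (-5)·3
  = -18 + 20 - 15
  = -13
Equation: -2x + 4y - 5z = -13

-2x + 4y - 5z = -13


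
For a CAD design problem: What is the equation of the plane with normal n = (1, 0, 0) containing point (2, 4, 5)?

The plane through P with normal n = (a, b, c) satisfies n·(r - P) = 0,
i.e. ax + by + cz = a·x₀ + b·y₀ + c·z₀.
d = 1·2 + 0·4 + 0·5
  = 2 + 0 + 0
  = 2
Equation: x = 2

x = 2


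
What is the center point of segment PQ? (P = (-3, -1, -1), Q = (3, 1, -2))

M = ((x₁+x₂)/2, (y₁+y₂)/2, (z₁+z₂)/2)
  = ((-3 + 3)/2, (-1 + 1)/2, (-1 - 2)/2)
  = (0/2, 0/2, -3/2)
  = (0, 0, -1.5)

(0, 0, -1.5)


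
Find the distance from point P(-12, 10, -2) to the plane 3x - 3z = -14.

distance = |a·x₀ + b·y₀ + c·z₀ - d| / √(a² + b² + c²)
  = |3·(-12) + 0·10 + (-3)·(-2) - (-14)| / √(3² + 0² + (-3)²)
  = |-36 + 0 + 6 + 14| / √(9 + 0 + 9)
  = |-16| / √18
  = 16 / 4.243
  ≈ 3.771

3.771


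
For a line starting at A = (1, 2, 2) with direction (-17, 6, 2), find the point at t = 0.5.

P(t) = A + t·d
  = (1 + (-17)·0.5, 2 + 6·0.5, 2 + 2·0.5)
  = (1 - 8.5, 2 + 3, 2 + 1)
  = (-7.5, 5, 3)

(-7.5, 5, 3)


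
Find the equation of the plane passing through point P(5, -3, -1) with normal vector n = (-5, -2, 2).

The plane through P with normal n = (a, b, c) satisfies n·(r - P) = 0,
i.e. ax + by + cz = a·x₀ + b·y₀ + c·z₀.
d = (-5)·5 + (-2)·(-3) + 2·(-1)
  = -25 + 6 - 2
  = -21
Equation: -5x - 2y + 2z = -21

-5x - 2y + 2z = -21


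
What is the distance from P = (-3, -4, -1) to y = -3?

distance = |a·x₀ + b·y₀ + c·z₀ - d| / √(a² + b² + c²)
  = |0·(-3) + 1·(-4) + 0·(-1) - (-3)| / √(0² + 1² + 0²)
  = |0 - 4 + 0 + 3| / √(0 + 1 + 0)
  = |-1| / √1
  = 1 / 1
  ≈ 1

1


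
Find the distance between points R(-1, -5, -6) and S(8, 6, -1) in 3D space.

d = √[(x₂-x₁)² + (y₂-y₁)² + (z₂-z₁)²]
  = √[9² + 11² + 5²]
  = √[81 + 121 + 25]
  = √227
  ≈ 15.07

15.07


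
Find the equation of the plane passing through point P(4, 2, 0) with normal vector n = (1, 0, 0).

The plane through P with normal n = (a, b, c) satisfies n·(r - P) = 0,
i.e. ax + by + cz = a·x₀ + b·y₀ + c·z₀.
d = 1·4 + 0·2 + 0·0
  = 4 + 0 + 0
  = 4
Equation: x = 4

x = 4


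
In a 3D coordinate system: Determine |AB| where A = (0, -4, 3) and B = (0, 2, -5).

d = √[(x₂-x₁)² + (y₂-y₁)² + (z₂-z₁)²]
  = √[0² + 6² + (-8)²]
  = √[0 + 36 + 64]
  = √100
  ≈ 10

10


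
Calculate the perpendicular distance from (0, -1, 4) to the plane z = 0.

distance = |a·x₀ + b·y₀ + c·z₀ - d| / √(a² + b² + c²)
  = |0·0 + 0·(-1) + 1·4 - 0| / √(0² + 0² + 1²)
  = |0 + 0 + 4 + 0| / √(0 + 0 + 1)
  = |4| / √1
  = 4 / 1
  ≈ 4

4


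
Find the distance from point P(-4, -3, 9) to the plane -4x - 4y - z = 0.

distance = |a·x₀ + b·y₀ + c·z₀ - d| / √(a² + b² + c²)
  = |(-4)·(-4) + (-4)·(-3) + (-1)·9 - 0| / √((-4)² + (-4)² + (-1)²)
  = |16 + 12 - 9 + 0| / √(16 + 16 + 1)
  = |19| / √33
  = 19 / 5.745
  ≈ 3.307

3.307


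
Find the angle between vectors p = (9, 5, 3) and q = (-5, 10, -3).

p·q = 9·(-5) + 5·10 + 3·(-3) = -45 + 50 - 9 = -4
|p| = √(9² + 5² + 3²) = √115 ≈ 10.72
|q| = √((-5)² + 10² + (-3)²) = √134 ≈ 11.58
cos θ = (p·q)/(|p||q|) = -4/(10.72·11.58) ≈ -0.03222
θ = arccos(-0.03222) ≈ 91.85°

91.85°


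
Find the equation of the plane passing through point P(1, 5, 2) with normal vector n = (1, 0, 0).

The plane through P with normal n = (a, b, c) satisfies n·(r - P) = 0,
i.e. ax + by + cz = a·x₀ + b·y₀ + c·z₀.
d = 1·1 + 0·5 + 0·2
  = 1 + 0 + 0
  = 1
Equation: x = 1

x = 1


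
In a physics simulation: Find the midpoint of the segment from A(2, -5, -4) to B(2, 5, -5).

M = ((x₁+x₂)/2, (y₁+y₂)/2, (z₁+z₂)/2)
  = ((2 + 2)/2, (-5 + 5)/2, (-4 - 5)/2)
  = (4/2, 0/2, -9/2)
  = (2, 0, -4.5)

(2, 0, -4.5)


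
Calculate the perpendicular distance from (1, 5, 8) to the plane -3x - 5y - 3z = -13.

distance = |a·x₀ + b·y₀ + c·z₀ - d| / √(a² + b² + c²)
  = |(-3)·1 + (-5)·5 + (-3)·8 - (-13)| / √((-3)² + (-5)² + (-3)²)
  = |-3 - 25 - 24 + 13| / √(9 + 25 + 9)
  = |-39| / √43
  = 39 / 6.557
  ≈ 5.947

5.947


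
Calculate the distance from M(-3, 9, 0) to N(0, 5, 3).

d = √[(x₂-x₁)² + (y₂-y₁)² + (z₂-z₁)²]
  = √[3² + (-4)² + 3²]
  = √[9 + 16 + 9]
  = √34
  ≈ 5.831

5.831


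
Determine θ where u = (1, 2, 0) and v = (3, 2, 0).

u·v = 1·3 + 2·2 + 0·0 = 3 + 4 + 0 = 7
|u| = √(1² + 2² + 0²) = √5 ≈ 2.236
|v| = √(3² + 2² + 0²) = √13 ≈ 3.606
cos θ = (u·v)/(|u||v|) = 7/(2.236·3.606) ≈ 0.8682
θ = arccos(0.8682) ≈ 29.74°

29.74°


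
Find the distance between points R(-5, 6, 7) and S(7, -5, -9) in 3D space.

d = √[(x₂-x₁)² + (y₂-y₁)² + (z₂-z₁)²]
  = √[12² + (-11)² + (-16)²]
  = √[144 + 121 + 256]
  = √521
  ≈ 22.83

22.83


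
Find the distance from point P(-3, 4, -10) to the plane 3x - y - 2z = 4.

distance = |a·x₀ + b·y₀ + c·z₀ - d| / √(a² + b² + c²)
  = |3·(-3) + (-1)·4 + (-2)·(-10) - 4| / √(3² + (-1)² + (-2)²)
  = |-9 - 4 + 20 - 4| / √(9 + 1 + 4)
  = |3| / √14
  = 3 / 3.742
  ≈ 0.8018

0.8018


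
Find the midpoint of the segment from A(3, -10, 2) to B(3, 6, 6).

M = ((x₁+x₂)/2, (y₁+y₂)/2, (z₁+z₂)/2)
  = ((3 + 3)/2, (-10 + 6)/2, (2 + 6)/2)
  = (6/2, -4/2, 8/2)
  = (3, -2, 4)

(3, -2, 4)


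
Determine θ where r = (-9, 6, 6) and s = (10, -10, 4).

r·s = (-9)·10 + 6·(-10) + 6·4 = -90 - 60 + 24 = -126
|r| = √((-9)² + 6² + 6²) = √153 ≈ 12.37
|s| = √(10² + (-10)² + 4²) = √216 ≈ 14.7
cos θ = (r·s)/(|r||s|) = -126/(12.37·14.7) ≈ -0.6931
θ = arccos(-0.6931) ≈ 133.9°

133.9°


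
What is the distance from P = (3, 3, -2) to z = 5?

distance = |a·x₀ + b·y₀ + c·z₀ - d| / √(a² + b² + c²)
  = |0·3 + 0·3 + 1·(-2) - 5| / √(0² + 0² + 1²)
  = |0 + 0 - 2 - 5| / √(0 + 0 + 1)
  = |-7| / √1
  = 7 / 1
  ≈ 7

7


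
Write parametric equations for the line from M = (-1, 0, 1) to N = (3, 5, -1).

Direction vector d = N - M = (3 + 1, 5 + 0, -1 - 1) = (4, 5, -2)
Parametric form r = M + t·d:
x = -1 + 4t, y = 0 + 5t, z = 1 - 2t

x = -1 + 4t, y = 0 + 5t, z = 1 - 2t


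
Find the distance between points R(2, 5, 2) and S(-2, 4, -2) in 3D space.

d = √[(x₂-x₁)² + (y₂-y₁)² + (z₂-z₁)²]
  = √[(-4)² + (-1)² + (-4)²]
  = √[16 + 1 + 16]
  = √33
  ≈ 5.745

5.745


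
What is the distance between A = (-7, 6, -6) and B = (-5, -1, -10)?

d = √[(x₂-x₁)² + (y₂-y₁)² + (z₂-z₁)²]
  = √[2² + (-7)² + (-4)²]
  = √[4 + 49 + 16]
  = √69
  ≈ 8.307

8.307


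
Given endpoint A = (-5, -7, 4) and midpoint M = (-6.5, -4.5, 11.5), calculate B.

B = 2M - A
  = (2·(-6.5) - (-5), 2·(-4.5) - (-7), 2·11.5 - 4)
  = (-13 + 5, -9 + 7, 23 - 4)
  = (-8, -2, 19)

(-8, -2, 19)


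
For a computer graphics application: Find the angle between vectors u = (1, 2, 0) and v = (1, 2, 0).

u·v = 1·1 + 2·2 + 0·0 = 1 + 4 + 0 = 5
|u| = √(1² + 2² + 0²) = √5 ≈ 2.236
|v| = √(1² + 2² + 0²) = √5 ≈ 2.236
cos θ = (u·v)/(|u||v|) = 5/(2.236·2.236) ≈ 1
θ = arccos(1) ≈ 0°

0°


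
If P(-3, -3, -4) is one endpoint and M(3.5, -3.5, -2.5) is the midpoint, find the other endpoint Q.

Q = 2M - P
  = (2·3.5 - (-3), 2·(-3.5) - (-3), 2·(-2.5) - (-4))
  = (7 + 3, -7 + 3, -5 + 4)
  = (10, -4, -1)

(10, -4, -1)


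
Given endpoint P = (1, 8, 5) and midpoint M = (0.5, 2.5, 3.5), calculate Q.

Q = 2M - P
  = (2·0.5 - 1, 2·2.5 - 8, 2·3.5 - 5)
  = (1 - 1, 5 - 8, 7 - 5)
  = (0, -3, 2)

(0, -3, 2)


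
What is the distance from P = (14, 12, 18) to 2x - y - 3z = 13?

distance = |a·x₀ + b·y₀ + c·z₀ - d| / √(a² + b² + c²)
  = |2·14 + (-1)·12 + (-3)·18 - 13| / √(2² + (-1)² + (-3)²)
  = |28 - 12 - 54 - 13| / √(4 + 1 + 9)
  = |-51| / √14
  = 51 / 3.742
  ≈ 13.63

13.63


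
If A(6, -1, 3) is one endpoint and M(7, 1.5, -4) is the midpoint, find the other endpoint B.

B = 2M - A
  = (2·7 - 6, 2·1.5 - (-1), 2·(-4) - 3)
  = (14 - 6, 3 + 1, -8 - 3)
  = (8, 4, -11)

(8, 4, -11)


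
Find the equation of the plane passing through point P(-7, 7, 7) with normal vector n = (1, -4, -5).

The plane through P with normal n = (a, b, c) satisfies n·(r - P) = 0,
i.e. ax + by + cz = a·x₀ + b·y₀ + c·z₀.
d = 1·(-7) + (-4)·7 + (-5)·7
  = -7 - 28 - 35
  = -70
Equation: x - 4y - 5z = -70

x - 4y - 5z = -70


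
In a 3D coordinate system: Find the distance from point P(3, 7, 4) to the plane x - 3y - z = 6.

distance = |a·x₀ + b·y₀ + c·z₀ - d| / √(a² + b² + c²)
  = |1·3 + (-3)·7 + (-1)·4 - 6| / √(1² + (-3)² + (-1)²)
  = |3 - 21 - 4 - 6| / √(1 + 9 + 1)
  = |-28| / √11
  = 28 / 3.317
  ≈ 8.442

8.442


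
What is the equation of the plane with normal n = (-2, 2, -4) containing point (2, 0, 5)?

The plane through P with normal n = (a, b, c) satisfies n·(r - P) = 0,
i.e. ax + by + cz = a·x₀ + b·y₀ + c·z₀.
d = (-2)·2 + 2·0 + (-4)·5
  = -4 + 0 - 20
  = -24
Equation: -2x + 2y - 4z = -24

-2x + 2y - 4z = -24


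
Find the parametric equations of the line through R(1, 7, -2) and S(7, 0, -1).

Direction vector d = S - R = (7 - 1, 0 - 7, -1 + 2) = (6, -7, 1)
Parametric form r = R + t·d:
x = 1 + 6t, y = 7 - 7t, z = -2 + t

x = 1 + 6t, y = 7 - 7t, z = -2 + t


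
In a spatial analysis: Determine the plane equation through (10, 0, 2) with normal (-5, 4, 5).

The plane through P with normal n = (a, b, c) satisfies n·(r - P) = 0,
i.e. ax + by + cz = a·x₀ + b·y₀ + c·z₀.
d = (-5)·10 + 4·0 + 5·2
  = -50 + 0 + 10
  = -40
Equation: -5x + 4y + 5z = -40

-5x + 4y + 5z = -40


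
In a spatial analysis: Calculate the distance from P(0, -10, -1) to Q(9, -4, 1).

d = √[(x₂-x₁)² + (y₂-y₁)² + (z₂-z₁)²]
  = √[9² + 6² + 2²]
  = √[81 + 36 + 4]
  = √121
  ≈ 11

11


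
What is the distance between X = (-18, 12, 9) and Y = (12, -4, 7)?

d = √[(x₂-x₁)² + (y₂-y₁)² + (z₂-z₁)²]
  = √[30² + (-16)² + (-2)²]
  = √[900 + 256 + 4]
  = √1160
  ≈ 34.06

34.06


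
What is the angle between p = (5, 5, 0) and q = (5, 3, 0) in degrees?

p·q = 5·5 + 5·3 + 0·0 = 25 + 15 + 0 = 40
|p| = √(5² + 5² + 0²) = √50 ≈ 7.071
|q| = √(5² + 3² + 0²) = √34 ≈ 5.831
cos θ = (p·q)/(|p||q|) = 40/(7.071·5.831) ≈ 0.9701
θ = arccos(0.9701) ≈ 14.04°

14.04°


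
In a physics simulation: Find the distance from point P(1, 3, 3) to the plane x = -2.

distance = |a·x₀ + b·y₀ + c·z₀ - d| / √(a² + b² + c²)
  = |1·1 + 0·3 + 0·3 - (-2)| / √(1² + 0² + 0²)
  = |1 + 0 + 0 + 2| / √(1 + 0 + 0)
  = |3| / √1
  = 3 / 1
  ≈ 3

3


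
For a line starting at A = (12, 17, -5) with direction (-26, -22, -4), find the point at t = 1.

P(t) = A + t·d
  = (12 + (-26)·1, 17 + (-22)·1, -5 + (-4)·1)
  = (12 - 26, 17 - 22, -5 - 4)
  = (-14, -5, -9)

(-14, -5, -9)


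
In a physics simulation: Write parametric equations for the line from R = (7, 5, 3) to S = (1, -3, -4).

Direction vector d = S - R = (1 - 7, -3 - 5, -4 - 3) = (-6, -8, -7)
Parametric form r = R + t·d:
x = 7 - 6t, y = 5 - 8t, z = 3 - 7t

x = 7 - 6t, y = 5 - 8t, z = 3 - 7t


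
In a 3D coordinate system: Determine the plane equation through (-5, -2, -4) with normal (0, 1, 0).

The plane through P with normal n = (a, b, c) satisfies n·(r - P) = 0,
i.e. ax + by + cz = a·x₀ + b·y₀ + c·z₀.
d = 0·(-5) + 1·(-2) + 0·(-4)
  = 0 - 2 + 0
  = -2
Equation: y = -2

y = -2


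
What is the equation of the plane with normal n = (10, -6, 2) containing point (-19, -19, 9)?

The plane through P with normal n = (a, b, c) satisfies n·(r - P) = 0,
i.e. ax + by + cz = a·x₀ + b·y₀ + c·z₀.
d = 10·(-19) + (-6)·(-19) + 2·9
  = -190 + 114 + 18
  = -58
Equation: 10x - 6y + 2z = -58

10x - 6y + 2z = -58


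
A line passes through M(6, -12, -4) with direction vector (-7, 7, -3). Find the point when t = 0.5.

P(t) = M + t·d
  = (6 + (-7)·0.5, -12 + 7·0.5, -4 + (-3)·0.5)
  = (6 - 3.5, -12 + 3.5, -4 - 1.5)
  = (2.5, -8.5, -5.5)

(2.5, -8.5, -5.5)


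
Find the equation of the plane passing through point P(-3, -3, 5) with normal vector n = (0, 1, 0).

The plane through P with normal n = (a, b, c) satisfies n·(r - P) = 0,
i.e. ax + by + cz = a·x₀ + b·y₀ + c·z₀.
d = 0·(-3) + 1·(-3) + 0·5
  = 0 - 3 + 0
  = -3
Equation: y = -3

y = -3


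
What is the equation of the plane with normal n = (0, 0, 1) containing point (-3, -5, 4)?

The plane through P with normal n = (a, b, c) satisfies n·(r - P) = 0,
i.e. ax + by + cz = a·x₀ + b·y₀ + c·z₀.
d = 0·(-3) + 0·(-5) + 1·4
  = 0 + 0 + 4
  = 4
Equation: z = 4

z = 4


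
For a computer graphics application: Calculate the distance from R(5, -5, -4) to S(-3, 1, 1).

d = √[(x₂-x₁)² + (y₂-y₁)² + (z₂-z₁)²]
  = √[(-8)² + 6² + 5²]
  = √[64 + 36 + 25]
  = √125
  ≈ 11.18

11.18


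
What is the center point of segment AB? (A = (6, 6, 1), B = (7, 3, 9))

M = ((x₁+x₂)/2, (y₁+y₂)/2, (z₁+z₂)/2)
  = ((6 + 7)/2, (6 + 3)/2, (1 + 9)/2)
  = (13/2, 9/2, 10/2)
  = (6.5, 4.5, 5)

(6.5, 4.5, 5)


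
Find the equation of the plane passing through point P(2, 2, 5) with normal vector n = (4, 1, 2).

The plane through P with normal n = (a, b, c) satisfies n·(r - P) = 0,
i.e. ax + by + cz = a·x₀ + b·y₀ + c·z₀.
d = 4·2 + 1·2 + 2·5
  = 8 + 2 + 10
  = 20
Equation: 4x + y + 2z = 20

4x + y + 2z = 20


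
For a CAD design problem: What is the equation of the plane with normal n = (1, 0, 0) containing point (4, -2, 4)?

The plane through P with normal n = (a, b, c) satisfies n·(r - P) = 0,
i.e. ax + by + cz = a·x₀ + b·y₀ + c·z₀.
d = 1·4 + 0·(-2) + 0·4
  = 4 + 0 + 0
  = 4
Equation: x = 4

x = 4


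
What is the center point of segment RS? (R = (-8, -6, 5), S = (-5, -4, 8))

M = ((x₁+x₂)/2, (y₁+y₂)/2, (z₁+z₂)/2)
  = ((-8 - 5)/2, (-6 - 4)/2, (5 + 8)/2)
  = (-13/2, -10/2, 13/2)
  = (-6.5, -5, 6.5)

(-6.5, -5, 6.5)


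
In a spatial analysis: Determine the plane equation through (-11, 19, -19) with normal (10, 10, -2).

The plane through P with normal n = (a, b, c) satisfies n·(r - P) = 0,
i.e. ax + by + cz = a·x₀ + b·y₀ + c·z₀.
d = 10·(-11) + 10·19 + (-2)·(-19)
  = -110 + 190 + 38
  = 118
Equation: 10x + 10y - 2z = 118

10x + 10y - 2z = 118


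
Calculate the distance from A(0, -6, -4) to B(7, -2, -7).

d = √[(x₂-x₁)² + (y₂-y₁)² + (z₂-z₁)²]
  = √[7² + 4² + (-3)²]
  = √[49 + 16 + 9]
  = √74
  ≈ 8.602

8.602


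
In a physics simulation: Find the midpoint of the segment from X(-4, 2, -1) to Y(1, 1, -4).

M = ((x₁+x₂)/2, (y₁+y₂)/2, (z₁+z₂)/2)
  = ((-4 + 1)/2, (2 + 1)/2, (-1 - 4)/2)
  = (-3/2, 3/2, -5/2)
  = (-1.5, 1.5, -2.5)

(-1.5, 1.5, -2.5)


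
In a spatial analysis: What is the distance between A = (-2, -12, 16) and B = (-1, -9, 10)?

d = √[(x₂-x₁)² + (y₂-y₁)² + (z₂-z₁)²]
  = √[1² + 3² + (-6)²]
  = √[1 + 9 + 36]
  = √46
  ≈ 6.782

6.782


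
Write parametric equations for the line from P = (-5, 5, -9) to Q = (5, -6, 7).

Direction vector d = Q - P = (5 + 5, -6 - 5, 7 + 9) = (10, -11, 16)
Parametric form r = P + t·d:
x = -5 + 10t, y = 5 - 11t, z = -9 + 16t

x = -5 + 10t, y = 5 - 11t, z = -9 + 16t


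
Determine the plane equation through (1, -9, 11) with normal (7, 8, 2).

The plane through P with normal n = (a, b, c) satisfies n·(r - P) = 0,
i.e. ax + by + cz = a·x₀ + b·y₀ + c·z₀.
d = 7·1 + 8·(-9) + 2·11
  = 7 - 72 + 22
  = -43
Equation: 7x + 8y + 2z = -43

7x + 8y + 2z = -43


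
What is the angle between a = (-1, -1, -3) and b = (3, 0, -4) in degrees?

a·b = (-1)·3 + (-1)·0 + (-3)·(-4) = -3 + 0 + 12 = 9
|a| = √((-1)² + (-1)² + (-3)²) = √11 ≈ 3.317
|b| = √(3² + 0² + (-4)²) = √25 ≈ 5
cos θ = (a·b)/(|a||b|) = 9/(3.317·5) ≈ 0.5427
θ = arccos(0.5427) ≈ 57.13°

57.13°


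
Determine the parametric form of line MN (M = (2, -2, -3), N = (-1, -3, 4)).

Direction vector d = N - M = (-1 - 2, -3 + 2, 4 + 3) = (-3, -1, 7)
Parametric form r = M + t·d:
x = 2 - 3t, y = -2 - t, z = -3 + 7t

x = 2 - 3t, y = -2 - t, z = -3 + 7t


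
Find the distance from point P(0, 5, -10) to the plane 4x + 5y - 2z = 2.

distance = |a·x₀ + b·y₀ + c·z₀ - d| / √(a² + b² + c²)
  = |4·0 + 5·5 + (-2)·(-10) - 2| / √(4² + 5² + (-2)²)
  = |0 + 25 + 20 - 2| / √(16 + 25 + 4)
  = |43| / √45
  = 43 / 6.708
  ≈ 6.41

6.41


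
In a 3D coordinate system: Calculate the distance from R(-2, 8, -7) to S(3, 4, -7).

d = √[(x₂-x₁)² + (y₂-y₁)² + (z₂-z₁)²]
  = √[5² + (-4)² + 0²]
  = √[25 + 16 + 0]
  = √41
  ≈ 6.403

6.403


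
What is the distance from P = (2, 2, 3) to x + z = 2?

distance = |a·x₀ + b·y₀ + c·z₀ - d| / √(a² + b² + c²)
  = |1·2 + 0·2 + 1·3 - 2| / √(1² + 0² + 1²)
  = |2 + 0 + 3 - 2| / √(1 + 0 + 1)
  = |3| / √2
  = 3 / 1.414
  ≈ 2.121

2.121


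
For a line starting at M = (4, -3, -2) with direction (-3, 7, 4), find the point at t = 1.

P(t) = M + t·d
  = (4 + (-3)·1, -3 + 7·1, -2 + 4·1)
  = (4 - 3, -3 + 7, -2 + 4)
  = (1, 4, 2)

(1, 4, 2)


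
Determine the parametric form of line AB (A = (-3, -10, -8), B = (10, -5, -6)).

Direction vector d = B - A = (10 + 3, -5 + 10, -6 + 8) = (13, 5, 2)
Parametric form r = A + t·d:
x = -3 + 13t, y = -10 + 5t, z = -8 + 2t

x = -3 + 13t, y = -10 + 5t, z = -8 + 2t


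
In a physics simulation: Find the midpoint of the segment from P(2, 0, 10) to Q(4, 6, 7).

M = ((x₁+x₂)/2, (y₁+y₂)/2, (z₁+z₂)/2)
  = ((2 + 4)/2, (0 + 6)/2, (10 + 7)/2)
  = (6/2, 6/2, 17/2)
  = (3, 3, 8.5)

(3, 3, 8.5)


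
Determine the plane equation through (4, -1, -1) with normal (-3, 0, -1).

The plane through P with normal n = (a, b, c) satisfies n·(r - P) = 0,
i.e. ax + by + cz = a·x₀ + b·y₀ + c·z₀.
d = (-3)·4 + 0·(-1) + (-1)·(-1)
  = -12 + 0 + 1
  = -11
Equation: -3x - z = -11

-3x - z = -11


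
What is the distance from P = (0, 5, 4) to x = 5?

distance = |a·x₀ + b·y₀ + c·z₀ - d| / √(a² + b² + c²)
  = |1·0 + 0·5 + 0·4 - 5| / √(1² + 0² + 0²)
  = |0 + 0 + 0 - 5| / √(1 + 0 + 0)
  = |-5| / √1
  = 5 / 1
  ≈ 5

5


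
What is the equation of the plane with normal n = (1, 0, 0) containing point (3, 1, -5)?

The plane through P with normal n = (a, b, c) satisfies n·(r - P) = 0,
i.e. ax + by + cz = a·x₀ + b·y₀ + c·z₀.
d = 1·3 + 0·1 + 0·(-5)
  = 3 + 0 + 0
  = 3
Equation: x = 3

x = 3


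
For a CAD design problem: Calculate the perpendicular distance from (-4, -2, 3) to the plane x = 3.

distance = |a·x₀ + b·y₀ + c·z₀ - d| / √(a² + b² + c²)
  = |1·(-4) + 0·(-2) + 0·3 - 3| / √(1² + 0² + 0²)
  = |-4 + 0 + 0 - 3| / √(1 + 0 + 0)
  = |-7| / √1
  = 7 / 1
  ≈ 7

7


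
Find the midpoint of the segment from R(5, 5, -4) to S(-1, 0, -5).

M = ((x₁+x₂)/2, (y₁+y₂)/2, (z₁+z₂)/2)
  = ((5 - 1)/2, (5 + 0)/2, (-4 - 5)/2)
  = (4/2, 5/2, -9/2)
  = (2, 2.5, -4.5)

(2, 2.5, -4.5)


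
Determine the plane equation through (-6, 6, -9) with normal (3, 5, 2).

The plane through P with normal n = (a, b, c) satisfies n·(r - P) = 0,
i.e. ax + by + cz = a·x₀ + b·y₀ + c·z₀.
d = 3·(-6) + 5·6 + 2·(-9)
  = -18 + 30 - 18
  = -6
Equation: 3x + 5y + 2z = -6

3x + 5y + 2z = -6


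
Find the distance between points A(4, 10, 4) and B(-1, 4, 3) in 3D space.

d = √[(x₂-x₁)² + (y₂-y₁)² + (z₂-z₁)²]
  = √[(-5)² + (-6)² + (-1)²]
  = √[25 + 36 + 1]
  = √62
  ≈ 7.874

7.874


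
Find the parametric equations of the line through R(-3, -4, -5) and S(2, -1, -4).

Direction vector d = S - R = (2 + 3, -1 + 4, -4 + 5) = (5, 3, 1)
Parametric form r = R + t·d:
x = -3 + 5t, y = -4 + 3t, z = -5 + t

x = -3 + 5t, y = -4 + 3t, z = -5 + t


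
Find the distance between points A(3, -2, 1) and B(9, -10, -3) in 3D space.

d = √[(x₂-x₁)² + (y₂-y₁)² + (z₂-z₁)²]
  = √[6² + (-8)² + (-4)²]
  = √[36 + 64 + 16]
  = √116
  ≈ 10.77

10.77


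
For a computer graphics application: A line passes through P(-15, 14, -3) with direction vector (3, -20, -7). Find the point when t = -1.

P(t) = P + t·d
  = (-15 + 3·(-1), 14 + (-20)·(-1), -3 + (-7)·(-1))
  = (-15 - 3, 14 + 20, -3 + 7)
  = (-18, 34, 4)

(-18, 34, 4)


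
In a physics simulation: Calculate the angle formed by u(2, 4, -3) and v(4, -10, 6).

u·v = 2·4 + 4·(-10) + (-3)·6 = 8 - 40 - 18 = -50
|u| = √(2² + 4² + (-3)²) = √29 ≈ 5.385
|v| = √(4² + (-10)² + 6²) = √152 ≈ 12.33
cos θ = (u·v)/(|u||v|) = -50/(5.385·12.33) ≈ -0.7531
θ = arccos(-0.7531) ≈ 138.9°

138.9°


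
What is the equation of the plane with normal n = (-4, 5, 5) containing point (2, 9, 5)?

The plane through P with normal n = (a, b, c) satisfies n·(r - P) = 0,
i.e. ax + by + cz = a·x₀ + b·y₀ + c·z₀.
d = (-4)·2 + 5·9 + 5·5
  = -8 + 45 + 25
  = 62
Equation: -4x + 5y + 5z = 62

-4x + 5y + 5z = 62


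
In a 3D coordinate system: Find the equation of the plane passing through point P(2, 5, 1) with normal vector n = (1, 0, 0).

The plane through P with normal n = (a, b, c) satisfies n·(r - P) = 0,
i.e. ax + by + cz = a·x₀ + b·y₀ + c·z₀.
d = 1·2 + 0·5 + 0·1
  = 2 + 0 + 0
  = 2
Equation: x = 2

x = 2


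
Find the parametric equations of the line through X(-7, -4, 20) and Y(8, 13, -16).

Direction vector d = Y - X = (8 + 7, 13 + 4, -16 - 20) = (15, 17, -36)
Parametric form r = X + t·d:
x = -7 + 15t, y = -4 + 17t, z = 20 - 36t

x = -7 + 15t, y = -4 + 17t, z = 20 - 36t


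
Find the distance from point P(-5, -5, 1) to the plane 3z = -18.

distance = |a·x₀ + b·y₀ + c·z₀ - d| / √(a² + b² + c²)
  = |0·(-5) + 0·(-5) + 3·1 - (-18)| / √(0² + 0² + 3²)
  = |0 + 0 + 3 + 18| / √(0 + 0 + 9)
  = |21| / √9
  = 21 / 3
  ≈ 7

7


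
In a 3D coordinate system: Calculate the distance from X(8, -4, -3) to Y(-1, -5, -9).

d = √[(x₂-x₁)² + (y₂-y₁)² + (z₂-z₁)²]
  = √[(-9)² + (-1)² + (-6)²]
  = √[81 + 1 + 36]
  = √118
  ≈ 10.86

10.86


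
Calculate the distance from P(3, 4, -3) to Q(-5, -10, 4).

d = √[(x₂-x₁)² + (y₂-y₁)² + (z₂-z₁)²]
  = √[(-8)² + (-14)² + 7²]
  = √[64 + 196 + 49]
  = √309
  ≈ 17.58

17.58


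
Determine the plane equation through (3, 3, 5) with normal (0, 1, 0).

The plane through P with normal n = (a, b, c) satisfies n·(r - P) = 0,
i.e. ax + by + cz = a·x₀ + b·y₀ + c·z₀.
d = 0·3 + 1·3 + 0·5
  = 0 + 3 + 0
  = 3
Equation: y = 3

y = 3


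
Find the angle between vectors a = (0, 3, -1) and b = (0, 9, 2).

a·b = 0·0 + 3·9 + (-1)·2 = 0 + 27 - 2 = 25
|a| = √(0² + 3² + (-1)²) = √10 ≈ 3.162
|b| = √(0² + 9² + 2²) = √85 ≈ 9.22
cos θ = (a·b)/(|a||b|) = 25/(3.162·9.22) ≈ 0.8575
θ = arccos(0.8575) ≈ 30.96°

30.96°


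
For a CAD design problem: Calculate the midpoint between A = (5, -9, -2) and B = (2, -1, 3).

M = ((x₁+x₂)/2, (y₁+y₂)/2, (z₁+z₂)/2)
  = ((5 + 2)/2, (-9 - 1)/2, (-2 + 3)/2)
  = (7/2, -10/2, 1/2)
  = (3.5, -5, 0.5)

(3.5, -5, 0.5)


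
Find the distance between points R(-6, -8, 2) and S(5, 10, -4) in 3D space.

d = √[(x₂-x₁)² + (y₂-y₁)² + (z₂-z₁)²]
  = √[11² + 18² + (-6)²]
  = √[121 + 324 + 36]
  = √481
  ≈ 21.93

21.93


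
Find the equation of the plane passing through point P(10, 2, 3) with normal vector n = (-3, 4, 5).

The plane through P with normal n = (a, b, c) satisfies n·(r - P) = 0,
i.e. ax + by + cz = a·x₀ + b·y₀ + c·z₀.
d = (-3)·10 + 4·2 + 5·3
  = -30 + 8 + 15
  = -7
Equation: -3x + 4y + 5z = -7

-3x + 4y + 5z = -7


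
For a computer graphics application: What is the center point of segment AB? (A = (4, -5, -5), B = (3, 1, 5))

M = ((x₁+x₂)/2, (y₁+y₂)/2, (z₁+z₂)/2)
  = ((4 + 3)/2, (-5 + 1)/2, (-5 + 5)/2)
  = (7/2, -4/2, 0/2)
  = (3.5, -2, 0)

(3.5, -2, 0)


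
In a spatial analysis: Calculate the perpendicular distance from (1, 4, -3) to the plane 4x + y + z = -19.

distance = |a·x₀ + b·y₀ + c·z₀ - d| / √(a² + b² + c²)
  = |4·1 + 1·4 + 1·(-3) - (-19)| / √(4² + 1² + 1²)
  = |4 + 4 - 3 + 19| / √(16 + 1 + 1)
  = |24| / √18
  = 24 / 4.243
  ≈ 5.657

5.657


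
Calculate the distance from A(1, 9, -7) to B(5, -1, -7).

d = √[(x₂-x₁)² + (y₂-y₁)² + (z₂-z₁)²]
  = √[4² + (-10)² + 0²]
  = √[16 + 100 + 0]
  = √116
  ≈ 10.77

10.77


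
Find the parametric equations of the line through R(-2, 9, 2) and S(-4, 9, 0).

Direction vector d = S - R = (-4 + 2, 9 - 9, 0 - 2) = (-2, 0, -2)
Parametric form r = R + t·d:
x = -2 - 2t, y = 9, z = 2 - 2t

x = -2 - 2t, y = 9, z = 2 - 2t


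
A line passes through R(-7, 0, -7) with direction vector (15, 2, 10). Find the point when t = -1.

P(t) = R + t·d
  = (-7 + 15·(-1), 0 + 2·(-1), -7 + 10·(-1))
  = (-7 - 15, 0 - 2, -7 - 10)
  = (-22, -2, -17)

(-22, -2, -17)


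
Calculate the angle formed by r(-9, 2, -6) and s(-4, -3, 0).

r·s = (-9)·(-4) + 2·(-3) + (-6)·0 = 36 - 6 + 0 = 30
|r| = √((-9)² + 2² + (-6)²) = √121 ≈ 11
|s| = √((-4)² + (-3)² + 0²) = √25 ≈ 5
cos θ = (r·s)/(|r||s|) = 30/(11·5) ≈ 0.5455
θ = arccos(0.5455) ≈ 56.94°

56.94°


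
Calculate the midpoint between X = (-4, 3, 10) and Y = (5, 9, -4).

M = ((x₁+x₂)/2, (y₁+y₂)/2, (z₁+z₂)/2)
  = ((-4 + 5)/2, (3 + 9)/2, (10 - 4)/2)
  = (1/2, 12/2, 6/2)
  = (0.5, 6, 3)

(0.5, 6, 3)


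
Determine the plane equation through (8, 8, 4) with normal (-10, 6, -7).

The plane through P with normal n = (a, b, c) satisfies n·(r - P) = 0,
i.e. ax + by + cz = a·x₀ + b·y₀ + c·z₀.
d = (-10)·8 + 6·8 + (-7)·4
  = -80 + 48 - 28
  = -60
Equation: -10x + 6y - 7z = -60

-10x + 6y - 7z = -60


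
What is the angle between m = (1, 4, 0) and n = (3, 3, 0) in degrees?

m·n = 1·3 + 4·3 + 0·0 = 3 + 12 + 0 = 15
|m| = √(1² + 4² + 0²) = √17 ≈ 4.123
|n| = √(3² + 3² + 0²) = √18 ≈ 4.243
cos θ = (m·n)/(|m||n|) = 15/(4.123·4.243) ≈ 0.8575
θ = arccos(0.8575) ≈ 30.96°

30.96°


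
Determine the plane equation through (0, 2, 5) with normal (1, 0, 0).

The plane through P with normal n = (a, b, c) satisfies n·(r - P) = 0,
i.e. ax + by + cz = a·x₀ + b·y₀ + c·z₀.
d = 1·0 + 0·2 + 0·5
  = 0 + 0 + 0
  = 0
Equation: x = 0

x = 0


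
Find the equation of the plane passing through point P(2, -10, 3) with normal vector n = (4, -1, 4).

The plane through P with normal n = (a, b, c) satisfies n·(r - P) = 0,
i.e. ax + by + cz = a·x₀ + b·y₀ + c·z₀.
d = 4·2 + (-1)·(-10) + 4·3
  = 8 + 10 + 12
  = 30
Equation: 4x - y + 4z = 30

4x - y + 4z = 30


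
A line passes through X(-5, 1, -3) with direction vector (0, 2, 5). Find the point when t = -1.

P(t) = X + t·d
  = (-5 + 0·(-1), 1 + 2·(-1), -3 + 5·(-1))
  = (-5 + 0, 1 - 2, -3 - 5)
  = (-5, -1, -8)

(-5, -1, -8)


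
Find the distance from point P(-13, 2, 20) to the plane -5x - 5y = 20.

distance = |a·x₀ + b·y₀ + c·z₀ - d| / √(a² + b² + c²)
  = |(-5)·(-13) + (-5)·2 + 0·20 - 20| / √((-5)² + (-5)² + 0²)
  = |65 - 10 + 0 - 20| / √(25 + 25 + 0)
  = |35| / √50
  = 35 / 7.071
  ≈ 4.95

4.95


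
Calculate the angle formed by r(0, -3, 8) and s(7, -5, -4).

r·s = 0·7 + (-3)·(-5) + 8·(-4) = 0 + 15 - 32 = -17
|r| = √(0² + (-3)² + 8²) = √73 ≈ 8.544
|s| = √(7² + (-5)² + (-4)²) = √90 ≈ 9.487
cos θ = (r·s)/(|r||s|) = -17/(8.544·9.487) ≈ -0.2097
θ = arccos(-0.2097) ≈ 102.1°

102.1°


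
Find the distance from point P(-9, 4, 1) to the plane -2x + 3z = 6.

distance = |a·x₀ + b·y₀ + c·z₀ - d| / √(a² + b² + c²)
  = |(-2)·(-9) + 0·4 + 3·1 - 6| / √((-2)² + 0² + 3²)
  = |18 + 0 + 3 - 6| / √(4 + 0 + 9)
  = |15| / √13
  = 15 / 3.606
  ≈ 4.16

4.16


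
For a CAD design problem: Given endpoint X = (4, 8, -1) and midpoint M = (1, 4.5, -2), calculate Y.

Y = 2M - X
  = (2·1 - 4, 2·4.5 - 8, 2·(-2) - (-1))
  = (2 - 4, 9 - 8, -4 + 1)
  = (-2, 1, -3)

(-2, 1, -3)


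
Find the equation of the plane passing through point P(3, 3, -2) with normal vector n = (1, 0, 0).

The plane through P with normal n = (a, b, c) satisfies n·(r - P) = 0,
i.e. ax + by + cz = a·x₀ + b·y₀ + c·z₀.
d = 1·3 + 0·3 + 0·(-2)
  = 3 + 0 + 0
  = 3
Equation: x = 3

x = 3


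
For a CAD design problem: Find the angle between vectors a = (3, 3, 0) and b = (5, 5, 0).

a·b = 3·5 + 3·5 + 0·0 = 15 + 15 + 0 = 30
|a| = √(3² + 3² + 0²) = √18 ≈ 4.243
|b| = √(5² + 5² + 0²) = √50 ≈ 7.071
cos θ = (a·b)/(|a||b|) = 30/(4.243·7.071) ≈ 1
θ = arccos(1) ≈ 0°

0°


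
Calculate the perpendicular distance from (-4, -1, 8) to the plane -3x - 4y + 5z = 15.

distance = |a·x₀ + b·y₀ + c·z₀ - d| / √(a² + b² + c²)
  = |(-3)·(-4) + (-4)·(-1) + 5·8 - 15| / √((-3)² + (-4)² + 5²)
  = |12 + 4 + 40 - 15| / √(9 + 16 + 25)
  = |41| / √50
  = 41 / 7.071
  ≈ 5.798

5.798


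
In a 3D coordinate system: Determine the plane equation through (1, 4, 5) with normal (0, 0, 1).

The plane through P with normal n = (a, b, c) satisfies n·(r - P) = 0,
i.e. ax + by + cz = a·x₀ + b·y₀ + c·z₀.
d = 0·1 + 0·4 + 1·5
  = 0 + 0 + 5
  = 5
Equation: z = 5

z = 5


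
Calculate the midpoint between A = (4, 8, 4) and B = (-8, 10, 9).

M = ((x₁+x₂)/2, (y₁+y₂)/2, (z₁+z₂)/2)
  = ((4 - 8)/2, (8 + 10)/2, (4 + 9)/2)
  = (-4/2, 18/2, 13/2)
  = (-2, 9, 6.5)

(-2, 9, 6.5)


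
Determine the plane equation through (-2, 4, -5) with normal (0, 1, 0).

The plane through P with normal n = (a, b, c) satisfies n·(r - P) = 0,
i.e. ax + by + cz = a·x₀ + b·y₀ + c·z₀.
d = 0·(-2) + 1·4 + 0·(-5)
  = 0 + 4 + 0
  = 4
Equation: y = 4

y = 4


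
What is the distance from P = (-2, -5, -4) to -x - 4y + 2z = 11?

distance = |a·x₀ + b·y₀ + c·z₀ - d| / √(a² + b² + c²)
  = |(-1)·(-2) + (-4)·(-5) + 2·(-4) - 11| / √((-1)² + (-4)² + 2²)
  = |2 + 20 - 8 - 11| / √(1 + 16 + 4)
  = |3| / √21
  = 3 / 4.583
  ≈ 0.6547

0.6547
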